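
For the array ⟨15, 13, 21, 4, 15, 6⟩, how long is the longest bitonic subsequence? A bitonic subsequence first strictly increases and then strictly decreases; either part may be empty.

Let inc[i] be the LIS ending at i and dec[i] the longest strictly decreasing subsequence starting at i. inc = [1, 1, 2, 1, 2, 2], dec = [3, 2, 3, 1, 2, 1].
max_i inc[i]+dec[i]−1 = 4, with one witness 15, 21, 15, 6.

4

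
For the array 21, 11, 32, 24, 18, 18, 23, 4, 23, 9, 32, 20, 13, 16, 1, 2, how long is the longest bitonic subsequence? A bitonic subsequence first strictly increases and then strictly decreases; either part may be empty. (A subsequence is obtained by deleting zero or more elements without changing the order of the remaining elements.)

7

Let inc[i] be the LIS ending at i and dec[i] the longest strictly decreasing subsequence starting at i. inc = [1, 1, 2, 2, 2, 2, 3, 1, 3, 2, 4, 3, 3, 4, 1, 2], dec = [4, 3, 6, 5, 3, 3, 4, 2, 4, 2, 4, 3, 2, 2, 1, 1].
max_i inc[i]+dec[i]−1 = 7, with one witness 21, 32, 24, 23, 20, 16, 2.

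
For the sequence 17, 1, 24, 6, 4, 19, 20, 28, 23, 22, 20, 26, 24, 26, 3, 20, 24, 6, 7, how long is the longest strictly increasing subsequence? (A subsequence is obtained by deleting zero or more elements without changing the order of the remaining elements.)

Scanning left to right, the best length ending at each element is: 17→1, 1→1, 24→2, 6→2, 4→2, 19→3, 20→4, 28→5, 23→5, 22→5, 20→4, 26→6, 24→6, 26→7, 3→2, 20→4, 24→6, 6→3, 7→4.
So the longest increasing subsequence has length 7, e.g. 1, 6, 19, 20, 23, 24, 26.

7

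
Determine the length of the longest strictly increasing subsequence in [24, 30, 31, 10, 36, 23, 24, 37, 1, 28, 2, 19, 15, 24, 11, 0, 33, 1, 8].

5

Let dp[i] be the longest increasing subsequence ending at position i. Then dp = [1, 2, 3, 1, 4, 2, 3, 5, 1, 4, 2, 3, 3, 4, 3, 1, 5, 2, 3].
The maximum is 5; one witness is 24, 30, 31, 36, 37 at positions 1,2,3,5,8.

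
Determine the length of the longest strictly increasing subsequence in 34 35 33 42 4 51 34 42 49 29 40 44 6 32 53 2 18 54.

6

One longest increasing subsequence is 34, 35, 42, 51, 53, 54 (positions 1,2,4,6,15,18), of length 6; no longer one exists.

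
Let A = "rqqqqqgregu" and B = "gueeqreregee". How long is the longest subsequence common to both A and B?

4

A longest common subsequence is rreg (length 4); the LCS DP confirms no longer common subsequence exists.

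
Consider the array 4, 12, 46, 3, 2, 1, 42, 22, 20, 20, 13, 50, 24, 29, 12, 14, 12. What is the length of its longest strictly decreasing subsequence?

One longest decreasing subsequence is 46, 42, 22, 20, 13, 12 (positions 3,7,8,9,11,15), of length 6; no longer one exists.

6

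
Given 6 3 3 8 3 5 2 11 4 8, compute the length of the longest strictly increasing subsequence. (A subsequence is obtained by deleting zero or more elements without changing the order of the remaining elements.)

Scanning left to right, the best length ending at each element is: 6→1, 3→1, 3→1, 8→2, 3→1, 5→2, 2→1, 11→3, 4→2, 8→3.
So the longest increasing subsequence has length 3, e.g. 6, 8, 11.

3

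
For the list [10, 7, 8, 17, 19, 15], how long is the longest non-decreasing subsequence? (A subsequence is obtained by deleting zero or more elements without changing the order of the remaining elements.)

4

Scanning left to right, the best length ending at each element is: 10→1, 7→1, 8→2, 17→3, 19→4, 15→3.
So the longest non-decreasing subsequence has length 4, e.g. 7, 8, 17, 19.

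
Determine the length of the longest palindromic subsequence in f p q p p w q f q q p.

7

One longest palindromic subsequence is pqqfqqp (positions 2,3,7,8,9,10,11); it reads the same forward and backward, and the interval DP gives dp[1][11] = 7.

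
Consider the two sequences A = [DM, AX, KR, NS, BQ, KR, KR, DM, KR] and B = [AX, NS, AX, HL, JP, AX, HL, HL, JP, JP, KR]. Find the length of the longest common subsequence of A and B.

3

A longest common subsequence is AX, NS, KR (length 3); the LCS DP confirms no longer common subsequence exists.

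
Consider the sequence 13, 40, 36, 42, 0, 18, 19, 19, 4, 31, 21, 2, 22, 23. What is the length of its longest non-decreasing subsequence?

Let dp[i] be the longest non-decreasing subsequence ending at position i. Then dp = [1, 2, 2, 3, 1, 2, 3, 4, 2, 5, 5, 2, 6, 7].
The maximum is 7; one witness is 13, 18, 19, 19, 21, 22, 23 at positions 1,6,7,8,11,13,14.

7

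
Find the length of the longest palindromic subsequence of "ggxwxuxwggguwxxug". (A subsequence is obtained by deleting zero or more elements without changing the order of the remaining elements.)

Using dp[i][j] = 2 + dp[i+1][j−1] if the ends match, else max(dp[i+1][j], dp[i][j−1]):
dp[1][17] = 11. A witness is guxwgggwxug at positions 1,6,7,8,9,10,11,13,15,16,17.

11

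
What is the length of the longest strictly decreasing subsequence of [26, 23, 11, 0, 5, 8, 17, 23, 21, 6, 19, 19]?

5

Scanning left to right, the best length ending at each element is: 26→1, 23→2, 11→3, 0→4, 5→4, 8→4, 17→3, 23→2, 21→3, 6→5, 19→4, 19→4.
So the longest decreasing subsequence has length 5, e.g. 26, 23, 11, 8, 6.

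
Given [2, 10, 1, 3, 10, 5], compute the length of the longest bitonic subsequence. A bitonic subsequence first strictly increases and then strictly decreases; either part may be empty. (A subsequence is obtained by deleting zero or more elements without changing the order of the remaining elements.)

One longest bitonic subsequence is 2, 3, 10, 5 (positions 1,4,5,6): it rises to 10 then falls. Length 4 is optimal.

4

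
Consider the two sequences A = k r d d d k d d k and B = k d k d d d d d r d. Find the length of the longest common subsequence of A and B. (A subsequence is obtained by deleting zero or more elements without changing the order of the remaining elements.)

Backtracking the LCS table gives one alignment: k (A1,B3) → d (A3,B5) → d (A4,B6) → d (A5,B7) → d (A7,B8) → d (A8,B10).
So the longest common subsequence has length 6.

6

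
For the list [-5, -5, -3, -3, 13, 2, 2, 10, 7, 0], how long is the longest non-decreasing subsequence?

7

One longest non-decreasing subsequence is -5, -5, -3, -3, 2, 2, 10 (positions 1,2,3,4,6,7,8), of length 7; no longer one exists.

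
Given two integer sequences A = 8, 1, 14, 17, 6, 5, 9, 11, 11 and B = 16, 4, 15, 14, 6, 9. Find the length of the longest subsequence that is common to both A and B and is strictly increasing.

For each value that appears in both, track the longest common increasing run ending there.
The best achievable length is 2; one witness is 6, 9 (A-positions 5,7, B-positions 5,6).

2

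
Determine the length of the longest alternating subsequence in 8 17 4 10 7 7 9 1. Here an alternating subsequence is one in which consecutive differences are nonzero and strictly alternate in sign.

7

A longest alternating subsequence is 8, 17, 4, 10, 7, 9, 1 (positions 1,2,3,4,5,7,8); its 6 consecutive differences strictly alternate in sign, and length 7 is optimal.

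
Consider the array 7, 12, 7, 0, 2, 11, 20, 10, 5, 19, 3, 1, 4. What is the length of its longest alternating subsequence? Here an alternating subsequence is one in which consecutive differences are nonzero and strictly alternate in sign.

8

Track the best alternating length ending on an up-step vs a down-step at each position: up/down = 1/1, 2/1, 1/3, 1/3, 4/3, 4/3, 4/1, 4/5, 4/5, 6/5, 4/7, 4/7, 8/7.
The maximum over both is 8; one such subsequence is 7, 12, 7, 11, 10, 19, 3, 4.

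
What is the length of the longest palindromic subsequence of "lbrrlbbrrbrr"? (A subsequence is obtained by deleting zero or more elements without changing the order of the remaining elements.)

One longest palindromic subsequence is rrbrrbrr (positions 3,4,6,8,9,10,11,12); it reads the same forward and backward, and the interval DP gives dp[1][12] = 8.

8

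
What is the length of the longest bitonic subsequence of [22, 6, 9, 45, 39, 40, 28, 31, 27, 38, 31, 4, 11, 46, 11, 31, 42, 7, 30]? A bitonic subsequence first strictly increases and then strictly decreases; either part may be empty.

8

Let inc[i] be the LIS ending at i and dec[i] the longest strictly decreasing subsequence starting at i. inc = [1, 1, 2, 3, 3, 4, 3, 4, 3, 5, 4, 1, 3, 6, 3, 4, 6, 2, 4], dec = [3, 2, 2, 6, 5, 5, 4, 4, 3, 4, 3, 1, 2, 3, 2, 2, 2, 1, 1].
max_i inc[i]+dec[i]−1 = 8, with one witness 6, 9, 45, 40, 38, 31, 11, 7.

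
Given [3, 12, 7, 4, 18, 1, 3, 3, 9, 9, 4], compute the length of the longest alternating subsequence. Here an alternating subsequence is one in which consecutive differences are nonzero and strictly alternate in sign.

Track the best alternating length ending on an up-step vs a down-step at each position: up/down = 1/1, 2/1, 2/3, 2/3, 4/1, 1/5, 6/5, 6/5, 6/5, 6/5, 6/7.
The maximum over both is 7; one such subsequence is 3, 12, 7, 18, 1, 9, 4.

7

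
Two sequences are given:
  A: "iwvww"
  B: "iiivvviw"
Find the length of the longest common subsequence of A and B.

A longest common subsequence is ivw (length 3); the LCS DP confirms no longer common subsequence exists.

3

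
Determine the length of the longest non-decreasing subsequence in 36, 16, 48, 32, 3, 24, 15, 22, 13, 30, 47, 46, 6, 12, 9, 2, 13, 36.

5

One longest non-decreasing subsequence is 3, 15, 22, 30, 47 (positions 5,7,8,10,11), of length 5; no longer one exists.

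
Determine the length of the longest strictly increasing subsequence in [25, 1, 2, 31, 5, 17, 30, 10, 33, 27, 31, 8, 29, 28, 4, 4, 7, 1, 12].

Let dp[i] be the longest increasing subsequence ending at position i. Then dp = [1, 1, 2, 3, 3, 4, 5, 4, 6, 5, 6, 4, 6, 6, 3, 3, 4, 1, 5].
The maximum is 6; one witness is 1, 2, 5, 17, 30, 33 at positions 2,3,5,6,7,9.

6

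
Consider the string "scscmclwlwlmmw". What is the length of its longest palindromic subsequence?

One longest palindromic subsequence is mlwlwlm (positions 5,7,8,9,10,11,13); it reads the same forward and backward, and the interval DP gives dp[1][14] = 7.

7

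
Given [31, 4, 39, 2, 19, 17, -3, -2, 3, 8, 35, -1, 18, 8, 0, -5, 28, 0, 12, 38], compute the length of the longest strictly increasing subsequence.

7

One longest increasing subsequence is -3, -2, 3, 8, 18, 28, 38 (positions 7,8,9,10,13,17,20), of length 7; no longer one exists.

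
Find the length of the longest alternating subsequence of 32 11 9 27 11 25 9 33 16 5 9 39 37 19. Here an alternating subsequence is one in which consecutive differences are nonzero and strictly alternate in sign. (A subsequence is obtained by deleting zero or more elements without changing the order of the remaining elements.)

10

Track the best alternating length ending on an up-step vs a down-step at each position: up/down = 1/1, 1/2, 1/2, 3/2, 3/4, 5/4, 1/6, 7/1, 7/8, 1/8, 9/8, 9/1, 9/10, 9/10.
The maximum over both is 10; one such subsequence is 32, 11, 27, 11, 25, 9, 33, 16, 39, 37.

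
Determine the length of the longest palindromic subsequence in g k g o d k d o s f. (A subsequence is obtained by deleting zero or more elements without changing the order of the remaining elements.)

5

One longest palindromic subsequence is odkdo (positions 4,5,6,7,8); it reads the same forward and backward, and the interval DP gives dp[1][10] = 5.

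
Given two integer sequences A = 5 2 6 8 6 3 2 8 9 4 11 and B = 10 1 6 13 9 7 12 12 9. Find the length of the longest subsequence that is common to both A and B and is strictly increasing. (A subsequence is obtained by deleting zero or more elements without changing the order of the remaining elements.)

A longest common strictly increasing subsequence is 6, 9 (length 2); it appears in order in both A and B, and no longer such subsequence exists.

2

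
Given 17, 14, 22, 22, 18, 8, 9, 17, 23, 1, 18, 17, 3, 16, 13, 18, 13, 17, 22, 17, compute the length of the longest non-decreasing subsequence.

6

One longest non-decreasing subsequence is 8, 9, 17, 18, 18, 22 (positions 6,7,8,11,16,19), of length 6; no longer one exists.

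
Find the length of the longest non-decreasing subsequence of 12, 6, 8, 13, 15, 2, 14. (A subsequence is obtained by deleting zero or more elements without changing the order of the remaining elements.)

Let dp[i] be the longest non-decreasing subsequence ending at position i. Then dp = [1, 1, 2, 3, 4, 1, 4].
The maximum is 4; one witness is 6, 8, 13, 15 at positions 2,3,4,5.

4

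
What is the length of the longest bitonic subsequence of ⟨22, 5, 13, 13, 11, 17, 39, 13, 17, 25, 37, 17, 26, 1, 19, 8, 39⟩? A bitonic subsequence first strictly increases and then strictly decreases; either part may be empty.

9

One longest bitonic subsequence is 5, 11, 13, 17, 25, 37, 26, 19, 8 (positions 2,5,8,9,10,11,13,15,16): it rises to 37 then falls. Length 9 is optimal.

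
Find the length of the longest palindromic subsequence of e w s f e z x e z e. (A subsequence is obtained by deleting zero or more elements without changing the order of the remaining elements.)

Using dp[i][j] = 2 + dp[i+1][j−1] if the ends match, else max(dp[i+1][j], dp[i][j−1]):
dp[1][10] = 5. A witness is ezeze at positions 1,6,8,9,10.

5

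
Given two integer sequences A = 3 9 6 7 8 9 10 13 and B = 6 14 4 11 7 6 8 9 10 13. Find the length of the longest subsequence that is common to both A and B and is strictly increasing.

For each value that appears in both, track the longest common increasing run ending there.
The best achievable length is 6; one witness is 6, 7, 8, 9, 10, 13 (A-positions 3,4,5,6,7,8, B-positions 1,5,7,8,9,10).

6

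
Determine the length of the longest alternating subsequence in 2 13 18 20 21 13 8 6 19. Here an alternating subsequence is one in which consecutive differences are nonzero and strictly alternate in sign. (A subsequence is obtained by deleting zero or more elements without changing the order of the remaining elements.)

Track the best alternating length ending on an up-step vs a down-step at each position: up/down = 1/1, 2/1, 2/1, 2/1, 2/1, 2/3, 2/3, 2/3, 4/3.
The maximum over both is 4; one such subsequence is 2, 18, 13, 19.

4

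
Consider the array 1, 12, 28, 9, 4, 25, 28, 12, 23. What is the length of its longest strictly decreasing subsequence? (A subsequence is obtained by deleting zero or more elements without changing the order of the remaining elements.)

Let dp[i] be the longest decreasing subsequence ending at position i. Then dp = [1, 1, 1, 2, 3, 2, 1, 3, 3].
The maximum is 3; one witness is 12, 9, 4 at positions 2,4,5.

3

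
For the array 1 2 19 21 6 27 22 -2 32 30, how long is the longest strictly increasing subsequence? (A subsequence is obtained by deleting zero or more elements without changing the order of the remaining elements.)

6

One longest increasing subsequence is 1, 2, 19, 21, 27, 32 (positions 1,2,3,4,6,9), of length 6; no longer one exists.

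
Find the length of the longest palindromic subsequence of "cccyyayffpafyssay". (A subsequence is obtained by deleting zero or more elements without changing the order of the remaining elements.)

9

One longest palindromic subsequence is yayfafyay (positions 4,6,7,8,11,12,13,16,17); it reads the same forward and backward, and the interval DP gives dp[1][17] = 9.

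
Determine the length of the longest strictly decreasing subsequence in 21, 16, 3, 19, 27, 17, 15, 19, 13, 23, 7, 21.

Scanning left to right, the best length ending at each element is: 21→1, 16→2, 3→3, 19→2, 27→1, 17→3, 15→4, 19→2, 13→5, 23→2, 7→6, 21→3.
So the longest decreasing subsequence has length 6, e.g. 21, 19, 17, 15, 13, 7.

6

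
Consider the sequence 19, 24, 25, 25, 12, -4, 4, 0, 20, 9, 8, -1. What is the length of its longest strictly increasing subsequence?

3

Scanning left to right, the best length ending at each element is: 19→1, 24→2, 25→3, 25→3, 12→1, -4→1, 4→2, 0→2, 20→3, 9→3, 8→3, -1→2.
So the longest increasing subsequence has length 3, e.g. 19, 24, 25.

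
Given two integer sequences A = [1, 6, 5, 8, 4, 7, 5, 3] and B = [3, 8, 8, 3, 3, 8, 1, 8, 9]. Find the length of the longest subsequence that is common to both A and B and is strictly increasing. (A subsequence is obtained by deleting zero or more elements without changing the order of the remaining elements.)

A longest common strictly increasing subsequence is 1, 8 (length 2); it appears in order in both A and B, and no longer such subsequence exists.

2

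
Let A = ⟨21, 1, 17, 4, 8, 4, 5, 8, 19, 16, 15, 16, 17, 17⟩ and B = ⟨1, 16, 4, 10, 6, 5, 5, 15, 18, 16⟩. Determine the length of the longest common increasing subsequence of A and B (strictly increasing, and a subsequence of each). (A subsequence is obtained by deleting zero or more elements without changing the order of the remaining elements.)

5

A longest common strictly increasing subsequence is 1, 4, 5, 15, 16 (length 5); it appears in order in both A and B, and no longer such subsequence exists.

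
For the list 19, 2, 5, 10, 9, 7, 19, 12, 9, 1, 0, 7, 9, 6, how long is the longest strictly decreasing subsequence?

6

Let dp[i] be the longest decreasing subsequence ending at position i. Then dp = [1, 2, 2, 2, 3, 4, 1, 2, 3, 5, 6, 4, 3, 5].
The maximum is 6; one witness is 19, 10, 9, 7, 1, 0 at positions 1,4,5,6,10,11.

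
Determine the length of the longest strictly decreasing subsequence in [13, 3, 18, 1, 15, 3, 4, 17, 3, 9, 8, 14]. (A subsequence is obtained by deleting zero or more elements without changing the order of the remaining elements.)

4

One longest decreasing subsequence is 18, 15, 4, 3 (positions 3,5,7,9), of length 4; no longer one exists.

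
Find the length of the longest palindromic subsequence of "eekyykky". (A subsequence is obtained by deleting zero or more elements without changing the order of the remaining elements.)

One longest palindromic subsequence is ykky (positions 4,6,7,8); it reads the same forward and backward, and the interval DP gives dp[1][8] = 4.

4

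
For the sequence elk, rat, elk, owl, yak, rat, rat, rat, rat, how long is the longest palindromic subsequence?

5

Using dp[i][j] = 2 + dp[i+1][j−1] if the ends match, else max(dp[i+1][j], dp[i][j−1]):
dp[1][9] = 5. A witness is rat rat rat rat rat at positions 2,6,7,8,9.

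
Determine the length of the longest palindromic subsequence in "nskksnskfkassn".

11

One longest palindromic subsequence is nskksnskksn (positions 1,2,3,4,5,6,7,8,10,13,14); it reads the same forward and backward, and the interval DP gives dp[1][14] = 11.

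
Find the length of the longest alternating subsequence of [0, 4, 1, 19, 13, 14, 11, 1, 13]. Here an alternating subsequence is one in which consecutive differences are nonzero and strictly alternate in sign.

8

Track the best alternating length ending on an up-step vs a down-step at each position: up/down = 1/1, 2/1, 2/3, 4/1, 4/5, 6/5, 4/7, 2/7, 8/7.
The maximum over both is 8; one such subsequence is 0, 4, 1, 19, 13, 14, 11, 13.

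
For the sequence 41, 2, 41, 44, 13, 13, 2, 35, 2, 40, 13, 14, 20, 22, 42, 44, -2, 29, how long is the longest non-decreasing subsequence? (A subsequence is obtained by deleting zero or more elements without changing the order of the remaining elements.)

9

Let dp[i] be the longest non-decreasing subsequence ending at position i. Then dp = [1, 1, 2, 3, 2, 3, 2, 4, 3, 5, 4, 5, 6, 7, 8, 9, 1, 8].
The maximum is 9; one witness is 2, 13, 13, 13, 14, 20, 22, 42, 44 at positions 2,5,6,11,12,13,14,15,16.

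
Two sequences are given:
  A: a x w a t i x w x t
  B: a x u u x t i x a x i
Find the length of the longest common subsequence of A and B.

6

Backtracking the LCS table gives one alignment: a (A1,B1) → x (A2,B5) → t (A5,B6) → i (A6,B7) → x (A7,B8) → x (A9,B10).
So the longest common subsequence has length 6.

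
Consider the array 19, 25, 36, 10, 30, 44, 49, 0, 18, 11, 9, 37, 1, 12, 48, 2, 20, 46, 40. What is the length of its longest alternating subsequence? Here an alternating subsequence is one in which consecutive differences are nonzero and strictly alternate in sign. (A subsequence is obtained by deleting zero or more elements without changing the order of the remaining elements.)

13

Track the best alternating length ending on an up-step vs a down-step at each position: up/down = 1/1, 2/1, 2/1, 1/3, 4/3, 4/1, 4/1, 1/5, 6/5, 6/7, 6/7, 8/5, 6/9, 10/9, 10/5, 10/11, 12/11, 12/11, 12/13.
The maximum over both is 13; one such subsequence is 19, 25, 10, 30, 0, 18, 11, 37, 1, 12, 2, 46, 40.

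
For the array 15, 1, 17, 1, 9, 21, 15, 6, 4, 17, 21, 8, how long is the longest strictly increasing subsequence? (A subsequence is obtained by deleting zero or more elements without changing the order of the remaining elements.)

5

Scanning left to right, the best length ending at each element is: 15→1, 1→1, 17→2, 1→1, 9→2, 21→3, 15→3, 6→2, 4→2, 17→4, 21→5, 8→3.
So the longest increasing subsequence has length 5, e.g. 1, 9, 15, 17, 21.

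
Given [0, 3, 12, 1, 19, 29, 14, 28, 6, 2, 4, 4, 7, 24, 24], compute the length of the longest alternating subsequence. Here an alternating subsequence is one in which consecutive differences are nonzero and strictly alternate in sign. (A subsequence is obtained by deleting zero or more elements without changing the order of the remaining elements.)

8

Track the best alternating length ending on an up-step vs a down-step at each position: up/down = 1/1, 2/1, 2/1, 2/3, 4/1, 4/1, 4/5, 6/5, 4/7, 4/7, 8/7, 8/7, 8/7, 8/7, 8/7.
The maximum over both is 8; one such subsequence is 0, 3, 1, 19, 14, 28, 2, 4.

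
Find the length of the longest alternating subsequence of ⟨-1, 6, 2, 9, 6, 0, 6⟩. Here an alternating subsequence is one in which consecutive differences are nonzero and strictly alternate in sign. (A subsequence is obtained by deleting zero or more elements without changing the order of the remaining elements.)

6

Track the best alternating length ending on an up-step vs a down-step at each position: up/down = 1/1, 2/1, 2/3, 4/1, 4/5, 2/5, 6/5.
The maximum over both is 6; one such subsequence is -1, 6, 2, 9, 0, 6.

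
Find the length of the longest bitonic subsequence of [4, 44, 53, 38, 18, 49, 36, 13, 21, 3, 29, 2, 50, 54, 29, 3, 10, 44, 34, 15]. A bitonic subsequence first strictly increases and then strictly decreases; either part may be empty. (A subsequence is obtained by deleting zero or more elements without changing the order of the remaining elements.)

9

One longest bitonic subsequence is 4, 18, 21, 29, 50, 54, 44, 34, 15 (positions 1,5,9,11,13,14,18,19,20): it rises to 54 then falls. Length 9 is optimal.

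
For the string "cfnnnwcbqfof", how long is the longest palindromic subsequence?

5

One longest palindromic subsequence is fnnnf (positions 2,3,4,5,12); it reads the same forward and backward, and the interval DP gives dp[1][12] = 5.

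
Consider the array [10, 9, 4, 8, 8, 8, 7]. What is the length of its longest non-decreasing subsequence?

4

Let dp[i] be the longest non-decreasing subsequence ending at position i. Then dp = [1, 1, 1, 2, 3, 4, 2].
The maximum is 4; one witness is 4, 8, 8, 8 at positions 3,4,5,6.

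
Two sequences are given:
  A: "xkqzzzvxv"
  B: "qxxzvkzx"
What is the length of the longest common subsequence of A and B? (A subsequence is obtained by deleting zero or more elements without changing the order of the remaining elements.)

A longest common subsequence is xkzx (length 4); the LCS DP confirms no longer common subsequence exists.

4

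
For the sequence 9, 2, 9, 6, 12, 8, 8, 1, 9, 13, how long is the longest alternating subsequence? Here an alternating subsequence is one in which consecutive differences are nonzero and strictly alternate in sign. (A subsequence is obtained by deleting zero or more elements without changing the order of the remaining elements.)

7

Track the best alternating length ending on an up-step vs a down-step at each position: up/down = 1/1, 1/2, 3/1, 3/4, 5/1, 5/6, 5/6, 1/6, 7/6, 7/1.
The maximum over both is 7; one such subsequence is 9, 2, 9, 6, 12, 8, 9.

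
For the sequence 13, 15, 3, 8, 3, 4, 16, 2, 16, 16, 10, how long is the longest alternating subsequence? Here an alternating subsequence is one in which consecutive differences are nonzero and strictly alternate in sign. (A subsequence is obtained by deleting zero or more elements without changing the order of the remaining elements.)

9

A longest alternating subsequence is 13, 15, 3, 8, 3, 4, 2, 16, 10 (positions 1,2,3,4,5,6,8,9,11); its 8 consecutive differences strictly alternate in sign, and length 9 is optimal.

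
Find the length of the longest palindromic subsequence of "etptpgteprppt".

7

One longest palindromic subsequence is tpprppt (positions 2,3,5,10,11,12,13); it reads the same forward and backward, and the interval DP gives dp[1][13] = 7.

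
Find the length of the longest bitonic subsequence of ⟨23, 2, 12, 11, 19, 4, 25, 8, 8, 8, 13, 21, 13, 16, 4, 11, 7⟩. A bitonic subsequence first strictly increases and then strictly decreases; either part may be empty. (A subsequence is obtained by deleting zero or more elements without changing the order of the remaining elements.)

Let inc[i] be the LIS ending at i and dec[i] the longest strictly decreasing subsequence starting at i. inc = [1, 1, 2, 2, 3, 2, 4, 3, 3, 3, 4, 5, 4, 5, 2, 4, 3], dec = [5, 1, 4, 3, 4, 1, 5, 2, 2, 2, 3, 4, 3, 3, 1, 2, 1].
max_i inc[i]+dec[i]−1 = 8, with one witness 2, 12, 19, 25, 21, 16, 11, 7.

8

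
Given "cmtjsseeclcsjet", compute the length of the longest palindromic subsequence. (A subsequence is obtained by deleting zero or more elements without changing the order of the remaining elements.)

9

Using dp[i][j] = 2 + dp[i+1][j−1] if the ends match, else max(dp[i+1][j], dp[i][j−1]):
dp[1][15] = 9. A witness is tjsclcsjt at positions 3,4,5,9,10,11,12,13,15.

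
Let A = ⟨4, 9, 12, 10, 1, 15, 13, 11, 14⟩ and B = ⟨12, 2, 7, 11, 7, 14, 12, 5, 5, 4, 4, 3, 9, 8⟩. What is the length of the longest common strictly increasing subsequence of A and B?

For each value that appears in both, track the longest common increasing run ending there.
The best achievable length is 2; one witness is 12, 14 (A-positions 3,9, B-positions 1,6).

2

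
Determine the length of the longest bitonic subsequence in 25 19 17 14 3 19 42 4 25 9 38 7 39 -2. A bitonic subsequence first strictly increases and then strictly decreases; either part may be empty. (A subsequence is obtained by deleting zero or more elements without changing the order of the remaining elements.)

7

Let inc[i] be the LIS ending at i and dec[i] the longest strictly decreasing subsequence starting at i. inc = [1, 1, 1, 1, 1, 2, 3, 2, 3, 3, 4, 3, 5, 1], dec = [7, 6, 5, 4, 2, 4, 5, 2, 4, 3, 3, 2, 2, 1].
max_i inc[i]+dec[i]−1 = 7, with one witness 25, 19, 17, 14, 9, 7, -2.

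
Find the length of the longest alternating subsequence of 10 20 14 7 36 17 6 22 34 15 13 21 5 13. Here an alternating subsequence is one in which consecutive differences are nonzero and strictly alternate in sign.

10

Track the best alternating length ending on an up-step vs a down-step at each position: up/down = 1/1, 2/1, 2/3, 1/3, 4/1, 4/5, 1/5, 6/5, 6/5, 6/7, 6/7, 8/7, 1/9, 10/9.
The maximum over both is 10; one such subsequence is 10, 20, 14, 36, 17, 22, 15, 21, 5, 13.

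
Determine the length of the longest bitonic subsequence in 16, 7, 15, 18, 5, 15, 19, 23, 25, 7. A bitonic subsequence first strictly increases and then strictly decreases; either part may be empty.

7

Let inc[i] be the LIS ending at i and dec[i] the longest strictly decreasing subsequence starting at i. inc = [1, 1, 2, 3, 1, 2, 4, 5, 6, 2], dec = [3, 2, 2, 3, 1, 2, 2, 2, 2, 1].
max_i inc[i]+dec[i]−1 = 7, with one witness 7, 15, 18, 19, 23, 25, 7.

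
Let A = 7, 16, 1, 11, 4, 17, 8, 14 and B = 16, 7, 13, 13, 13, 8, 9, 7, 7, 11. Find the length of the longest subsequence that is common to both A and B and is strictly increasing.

For each value that appears in both, track the longest common increasing run ending there.
The best achievable length is 2; one witness is 7, 8 (A-positions 1,7, B-positions 2,6).

2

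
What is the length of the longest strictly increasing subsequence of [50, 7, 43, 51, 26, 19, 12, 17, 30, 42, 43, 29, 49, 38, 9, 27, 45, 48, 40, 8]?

8

One longest increasing subsequence is 7, 12, 17, 30, 42, 43, 45, 48 (positions 2,7,8,9,10,11,17,18), of length 8; no longer one exists.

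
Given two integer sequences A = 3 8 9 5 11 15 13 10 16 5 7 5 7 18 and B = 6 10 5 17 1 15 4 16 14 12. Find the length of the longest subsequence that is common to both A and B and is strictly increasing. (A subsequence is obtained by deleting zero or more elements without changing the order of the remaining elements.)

3

For each value that appears in both, track the longest common increasing run ending there.
The best achievable length is 3; one witness is 5, 15, 16 (A-positions 4,6,9, B-positions 3,6,8).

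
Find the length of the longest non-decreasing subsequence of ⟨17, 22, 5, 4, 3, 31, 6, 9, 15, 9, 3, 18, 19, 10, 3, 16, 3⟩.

Let dp[i] be the longest non-decreasing subsequence ending at position i. Then dp = [1, 2, 1, 1, 1, 3, 2, 3, 4, 4, 2, 5, 6, 5, 3, 6, 4].
The maximum is 6; one witness is 5, 6, 9, 15, 18, 19 at positions 3,7,8,9,12,13.

6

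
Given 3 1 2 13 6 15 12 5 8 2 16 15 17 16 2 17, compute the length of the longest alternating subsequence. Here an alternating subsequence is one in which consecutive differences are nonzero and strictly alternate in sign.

Track the best alternating length ending on an up-step vs a down-step at each position: up/down = 1/1, 1/2, 3/2, 3/1, 3/4, 5/1, 5/6, 3/6, 7/6, 3/8, 9/1, 9/10, 11/1, 11/12, 3/12, 13/1.
The maximum over both is 13; one such subsequence is 3, 1, 13, 6, 15, 5, 8, 2, 16, 15, 17, 16, 17.

13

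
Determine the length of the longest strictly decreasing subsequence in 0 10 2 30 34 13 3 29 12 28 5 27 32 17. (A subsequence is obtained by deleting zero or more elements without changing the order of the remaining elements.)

Scanning left to right, the best length ending at each element is: 0→1, 10→1, 2→2, 30→1, 34→1, 13→2, 3→3, 29→2, 12→3, 28→3, 5→4, 27→4, 32→2, 17→5.
So the longest decreasing subsequence has length 5, e.g. 30, 29, 28, 27, 17.

5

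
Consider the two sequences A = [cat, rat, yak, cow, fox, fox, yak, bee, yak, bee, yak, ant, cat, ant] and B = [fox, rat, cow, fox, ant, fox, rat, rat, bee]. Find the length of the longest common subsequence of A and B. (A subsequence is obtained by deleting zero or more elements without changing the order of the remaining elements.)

5

A longest common subsequence is rat, cow, fox, fox, bee (length 5); the LCS DP confirms no longer common subsequence exists.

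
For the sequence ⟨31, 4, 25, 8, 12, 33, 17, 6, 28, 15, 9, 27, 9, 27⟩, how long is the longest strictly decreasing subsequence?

5

One longest decreasing subsequence is 31, 25, 17, 15, 9 (positions 1,3,7,10,11), of length 5; no longer one exists.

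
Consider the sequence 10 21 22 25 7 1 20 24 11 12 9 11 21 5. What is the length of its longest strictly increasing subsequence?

4

Let dp[i] be the longest increasing subsequence ending at position i. Then dp = [1, 2, 3, 4, 1, 1, 2, 4, 2, 3, 2, 3, 4, 2].
The maximum is 4; one witness is 10, 21, 22, 25 at positions 1,2,3,4.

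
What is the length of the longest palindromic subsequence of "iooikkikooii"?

One longest palindromic subsequence is iooikkiooi (positions 1,2,3,4,5,6,7,9,10,12); it reads the same forward and backward, and the interval DP gives dp[1][12] = 10.

10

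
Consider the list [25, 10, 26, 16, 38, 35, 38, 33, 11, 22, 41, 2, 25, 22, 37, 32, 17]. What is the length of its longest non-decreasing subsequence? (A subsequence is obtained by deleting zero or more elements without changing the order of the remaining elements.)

Let dp[i] be the longest non-decreasing subsequence ending at position i. Then dp = [1, 1, 2, 2, 3, 3, 4, 3, 2, 3, 5, 1, 4, 4, 5, 5, 3].
The maximum is 5; one witness is 25, 26, 38, 38, 41 at positions 1,3,5,7,11.

5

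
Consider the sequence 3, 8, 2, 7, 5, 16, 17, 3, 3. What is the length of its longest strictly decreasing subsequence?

Scanning left to right, the best length ending at each element is: 3→1, 8→1, 2→2, 7→2, 5→3, 16→1, 17→1, 3→4, 3→4.
So the longest decreasing subsequence has length 4, e.g. 8, 7, 5, 3.

4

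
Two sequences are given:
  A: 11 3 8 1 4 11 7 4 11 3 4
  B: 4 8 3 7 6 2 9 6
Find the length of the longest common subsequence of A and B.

A longest common subsequence is 3, 7 (length 2); the LCS DP confirms no longer common subsequence exists.

2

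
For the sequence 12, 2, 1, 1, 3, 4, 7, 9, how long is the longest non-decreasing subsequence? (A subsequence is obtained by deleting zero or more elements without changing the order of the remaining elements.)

Let dp[i] be the longest non-decreasing subsequence ending at position i. Then dp = [1, 1, 1, 2, 3, 4, 5, 6].
The maximum is 6; one witness is 1, 1, 3, 4, 7, 9 at positions 3,4,5,6,7,8.

6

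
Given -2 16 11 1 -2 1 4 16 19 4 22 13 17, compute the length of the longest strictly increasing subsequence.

One longest increasing subsequence is -2, 1, 4, 16, 19, 22 (positions 1,4,7,8,9,11), of length 6; no longer one exists.

6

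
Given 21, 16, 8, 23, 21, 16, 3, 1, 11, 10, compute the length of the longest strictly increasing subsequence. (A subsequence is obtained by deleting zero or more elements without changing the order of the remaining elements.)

One longest increasing subsequence is 21, 23 (positions 1,4), of length 2; no longer one exists.

2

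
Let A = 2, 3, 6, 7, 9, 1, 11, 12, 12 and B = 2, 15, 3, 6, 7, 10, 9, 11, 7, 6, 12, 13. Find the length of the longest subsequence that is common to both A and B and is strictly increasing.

For each value that appears in both, track the longest common increasing run ending there.
The best achievable length is 7; one witness is 2, 3, 6, 7, 9, 11, 12 (A-positions 1,2,3,4,5,7,8, B-positions 1,3,4,5,7,8,11).

7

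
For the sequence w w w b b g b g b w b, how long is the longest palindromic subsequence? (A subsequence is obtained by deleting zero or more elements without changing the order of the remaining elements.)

7

Using dp[i][j] = 2 + dp[i+1][j−1] if the ends match, else max(dp[i+1][j], dp[i][j−1]):
dp[1][11] = 7. A witness is bbgbgbb at positions 4,5,6,7,8,9,11.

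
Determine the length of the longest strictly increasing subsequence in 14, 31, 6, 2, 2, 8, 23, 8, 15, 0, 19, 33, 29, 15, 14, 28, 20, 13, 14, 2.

5

Scanning left to right, the best length ending at each element is: 14→1, 31→2, 6→1, 2→1, 2→1, 8→2, 23→3, 8→2, 15→3, 0→1, 19→4, 33→5, 29→5, 15→3, 14→3, 28→5, 20→5, 13→3, 14→4, 2→2.
So the longest increasing subsequence has length 5, e.g. 6, 8, 15, 19, 33.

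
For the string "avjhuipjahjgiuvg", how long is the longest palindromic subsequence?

9

One longest palindromic subsequence is vuijhjiuv (positions 2,5,6,8,10,11,13,14,15); it reads the same forward and backward, and the interval DP gives dp[1][16] = 9.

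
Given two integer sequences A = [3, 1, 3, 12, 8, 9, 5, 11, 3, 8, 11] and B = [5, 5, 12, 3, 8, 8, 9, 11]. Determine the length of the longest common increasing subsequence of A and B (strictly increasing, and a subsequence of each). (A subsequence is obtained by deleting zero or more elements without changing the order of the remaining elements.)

For each value that appears in both, track the longest common increasing run ending there.
The best achievable length is 4; one witness is 3, 8, 9, 11 (A-positions 1,5,6,8, B-positions 4,5,7,8).

4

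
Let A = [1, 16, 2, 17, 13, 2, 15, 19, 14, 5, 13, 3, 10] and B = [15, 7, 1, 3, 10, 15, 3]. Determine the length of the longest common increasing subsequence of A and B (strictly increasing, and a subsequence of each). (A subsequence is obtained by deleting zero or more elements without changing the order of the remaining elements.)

For each value that appears in both, track the longest common increasing run ending there.
The best achievable length is 3; one witness is 1, 3, 10 (A-positions 1,12,13, B-positions 3,4,5).

3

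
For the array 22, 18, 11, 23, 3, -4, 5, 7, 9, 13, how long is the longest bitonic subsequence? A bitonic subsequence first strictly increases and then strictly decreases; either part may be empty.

5

One longest bitonic subsequence is 22, 18, 11, 3, -4 (positions 1,2,3,5,6): it rises to 22 then falls. Length 5 is optimal.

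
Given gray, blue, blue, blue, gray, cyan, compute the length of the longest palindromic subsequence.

5

One longest palindromic subsequence is gray blue blue blue gray (positions 1,2,3,4,5); it reads the same forward and backward, and the interval DP gives dp[1][6] = 5.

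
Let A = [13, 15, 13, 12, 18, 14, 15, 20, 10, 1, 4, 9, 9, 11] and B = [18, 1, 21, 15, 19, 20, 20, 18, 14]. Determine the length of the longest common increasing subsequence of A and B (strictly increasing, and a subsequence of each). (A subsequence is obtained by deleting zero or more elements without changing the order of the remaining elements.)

2

For each value that appears in both, track the longest common increasing run ending there.
The best achievable length is 2; one witness is 18, 20 (A-positions 5,8, B-positions 1,6).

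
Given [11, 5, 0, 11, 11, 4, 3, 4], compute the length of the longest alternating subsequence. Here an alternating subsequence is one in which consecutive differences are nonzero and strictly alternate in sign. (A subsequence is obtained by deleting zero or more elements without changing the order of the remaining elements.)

A longest alternating subsequence is 11, 5, 11, 3, 4 (positions 1,2,4,7,8); its 4 consecutive differences strictly alternate in sign, and length 5 is optimal.

5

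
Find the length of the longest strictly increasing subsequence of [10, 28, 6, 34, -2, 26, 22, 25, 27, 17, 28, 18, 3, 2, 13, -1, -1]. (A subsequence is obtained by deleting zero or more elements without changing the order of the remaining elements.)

Let dp[i] be the longest increasing subsequence ending at position i. Then dp = [1, 2, 1, 3, 1, 2, 2, 3, 4, 2, 5, 3, 2, 2, 3, 2, 2].
The maximum is 5; one witness is 10, 22, 25, 27, 28 at positions 1,7,8,9,11.

5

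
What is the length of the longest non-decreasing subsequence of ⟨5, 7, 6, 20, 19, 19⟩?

Scanning left to right, the best length ending at each element is: 5→1, 7→2, 6→2, 20→3, 19→3, 19→4.
So the longest non-decreasing subsequence has length 4, e.g. 5, 7, 19, 19.

4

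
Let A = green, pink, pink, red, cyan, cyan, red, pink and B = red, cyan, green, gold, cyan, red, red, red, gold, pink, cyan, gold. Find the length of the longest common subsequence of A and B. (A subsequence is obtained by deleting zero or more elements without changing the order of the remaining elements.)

5

Backtracking the LCS table gives one alignment: red (A4,B1) → cyan (A5,B2) → cyan (A6,B5) → red (A7,B8) → pink (A8,B10).
So the longest common subsequence has length 5.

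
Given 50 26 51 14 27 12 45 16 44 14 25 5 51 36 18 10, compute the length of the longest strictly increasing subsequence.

Let dp[i] be the longest increasing subsequence ending at position i. Then dp = [1, 1, 2, 1, 2, 1, 3, 2, 3, 2, 3, 1, 4, 4, 3, 2].
The maximum is 4; one witness is 26, 27, 45, 51 at positions 2,5,7,13.

4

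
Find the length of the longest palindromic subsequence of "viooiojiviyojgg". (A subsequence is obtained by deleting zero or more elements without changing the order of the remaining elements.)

One longest palindromic subsequence is vioioiv (positions 1,2,4,5,6,8,9); it reads the same forward and backward, and the interval DP gives dp[1][15] = 7.

7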